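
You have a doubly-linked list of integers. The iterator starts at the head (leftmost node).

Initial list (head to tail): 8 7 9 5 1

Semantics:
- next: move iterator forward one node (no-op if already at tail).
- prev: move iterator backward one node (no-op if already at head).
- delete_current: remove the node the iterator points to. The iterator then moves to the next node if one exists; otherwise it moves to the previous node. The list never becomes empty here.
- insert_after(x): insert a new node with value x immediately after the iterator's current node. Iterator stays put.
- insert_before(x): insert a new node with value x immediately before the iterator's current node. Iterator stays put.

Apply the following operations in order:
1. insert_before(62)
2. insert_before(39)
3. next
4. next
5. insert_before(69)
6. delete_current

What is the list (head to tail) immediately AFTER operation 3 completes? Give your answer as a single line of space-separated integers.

After 1 (insert_before(62)): list=[62, 8, 7, 9, 5, 1] cursor@8
After 2 (insert_before(39)): list=[62, 39, 8, 7, 9, 5, 1] cursor@8
After 3 (next): list=[62, 39, 8, 7, 9, 5, 1] cursor@7

Answer: 62 39 8 7 9 5 1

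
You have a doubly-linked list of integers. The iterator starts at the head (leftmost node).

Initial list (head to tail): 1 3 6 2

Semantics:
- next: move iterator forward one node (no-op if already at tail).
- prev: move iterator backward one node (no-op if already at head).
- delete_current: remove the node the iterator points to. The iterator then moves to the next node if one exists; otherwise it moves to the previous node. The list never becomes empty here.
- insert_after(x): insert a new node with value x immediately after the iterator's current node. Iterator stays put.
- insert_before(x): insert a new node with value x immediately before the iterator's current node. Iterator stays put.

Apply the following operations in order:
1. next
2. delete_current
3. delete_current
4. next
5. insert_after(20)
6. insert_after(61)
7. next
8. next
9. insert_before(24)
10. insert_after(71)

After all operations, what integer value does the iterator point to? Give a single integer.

After 1 (next): list=[1, 3, 6, 2] cursor@3
After 2 (delete_current): list=[1, 6, 2] cursor@6
After 3 (delete_current): list=[1, 2] cursor@2
After 4 (next): list=[1, 2] cursor@2
After 5 (insert_after(20)): list=[1, 2, 20] cursor@2
After 6 (insert_after(61)): list=[1, 2, 61, 20] cursor@2
After 7 (next): list=[1, 2, 61, 20] cursor@61
After 8 (next): list=[1, 2, 61, 20] cursor@20
After 9 (insert_before(24)): list=[1, 2, 61, 24, 20] cursor@20
After 10 (insert_after(71)): list=[1, 2, 61, 24, 20, 71] cursor@20

Answer: 20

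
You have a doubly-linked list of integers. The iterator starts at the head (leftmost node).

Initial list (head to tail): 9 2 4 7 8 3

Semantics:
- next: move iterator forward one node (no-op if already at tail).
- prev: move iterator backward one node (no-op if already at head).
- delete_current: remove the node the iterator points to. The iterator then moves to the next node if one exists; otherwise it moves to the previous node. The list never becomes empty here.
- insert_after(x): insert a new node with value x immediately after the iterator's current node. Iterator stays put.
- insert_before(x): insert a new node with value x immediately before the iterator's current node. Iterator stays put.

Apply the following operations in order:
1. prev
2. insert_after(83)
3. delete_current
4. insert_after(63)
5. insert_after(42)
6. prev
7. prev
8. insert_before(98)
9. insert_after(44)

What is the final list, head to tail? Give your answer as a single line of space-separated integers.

Answer: 98 83 44 42 63 2 4 7 8 3

Derivation:
After 1 (prev): list=[9, 2, 4, 7, 8, 3] cursor@9
After 2 (insert_after(83)): list=[9, 83, 2, 4, 7, 8, 3] cursor@9
After 3 (delete_current): list=[83, 2, 4, 7, 8, 3] cursor@83
After 4 (insert_after(63)): list=[83, 63, 2, 4, 7, 8, 3] cursor@83
After 5 (insert_after(42)): list=[83, 42, 63, 2, 4, 7, 8, 3] cursor@83
After 6 (prev): list=[83, 42, 63, 2, 4, 7, 8, 3] cursor@83
After 7 (prev): list=[83, 42, 63, 2, 4, 7, 8, 3] cursor@83
After 8 (insert_before(98)): list=[98, 83, 42, 63, 2, 4, 7, 8, 3] cursor@83
After 9 (insert_after(44)): list=[98, 83, 44, 42, 63, 2, 4, 7, 8, 3] cursor@83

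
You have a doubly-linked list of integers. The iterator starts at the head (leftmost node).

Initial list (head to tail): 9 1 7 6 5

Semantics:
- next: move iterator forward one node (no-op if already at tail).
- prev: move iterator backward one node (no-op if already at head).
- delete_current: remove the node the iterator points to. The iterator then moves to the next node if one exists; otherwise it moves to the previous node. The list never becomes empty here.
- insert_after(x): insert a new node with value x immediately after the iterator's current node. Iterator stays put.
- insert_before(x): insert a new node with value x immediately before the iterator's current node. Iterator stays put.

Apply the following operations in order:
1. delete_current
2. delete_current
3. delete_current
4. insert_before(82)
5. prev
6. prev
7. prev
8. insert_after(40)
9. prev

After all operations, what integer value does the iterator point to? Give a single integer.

After 1 (delete_current): list=[1, 7, 6, 5] cursor@1
After 2 (delete_current): list=[7, 6, 5] cursor@7
After 3 (delete_current): list=[6, 5] cursor@6
After 4 (insert_before(82)): list=[82, 6, 5] cursor@6
After 5 (prev): list=[82, 6, 5] cursor@82
After 6 (prev): list=[82, 6, 5] cursor@82
After 7 (prev): list=[82, 6, 5] cursor@82
After 8 (insert_after(40)): list=[82, 40, 6, 5] cursor@82
After 9 (prev): list=[82, 40, 6, 5] cursor@82

Answer: 82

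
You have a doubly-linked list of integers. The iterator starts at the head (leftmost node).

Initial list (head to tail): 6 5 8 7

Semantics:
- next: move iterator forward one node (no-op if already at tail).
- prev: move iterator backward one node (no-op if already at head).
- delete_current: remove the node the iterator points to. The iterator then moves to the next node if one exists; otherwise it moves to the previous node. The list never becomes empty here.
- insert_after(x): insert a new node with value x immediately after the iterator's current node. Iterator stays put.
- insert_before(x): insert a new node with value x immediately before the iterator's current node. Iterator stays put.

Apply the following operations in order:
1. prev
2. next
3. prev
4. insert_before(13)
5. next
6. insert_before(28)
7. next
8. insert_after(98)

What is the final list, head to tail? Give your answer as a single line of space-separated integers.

Answer: 13 6 28 5 8 98 7

Derivation:
After 1 (prev): list=[6, 5, 8, 7] cursor@6
After 2 (next): list=[6, 5, 8, 7] cursor@5
After 3 (prev): list=[6, 5, 8, 7] cursor@6
After 4 (insert_before(13)): list=[13, 6, 5, 8, 7] cursor@6
After 5 (next): list=[13, 6, 5, 8, 7] cursor@5
After 6 (insert_before(28)): list=[13, 6, 28, 5, 8, 7] cursor@5
After 7 (next): list=[13, 6, 28, 5, 8, 7] cursor@8
After 8 (insert_after(98)): list=[13, 6, 28, 5, 8, 98, 7] cursor@8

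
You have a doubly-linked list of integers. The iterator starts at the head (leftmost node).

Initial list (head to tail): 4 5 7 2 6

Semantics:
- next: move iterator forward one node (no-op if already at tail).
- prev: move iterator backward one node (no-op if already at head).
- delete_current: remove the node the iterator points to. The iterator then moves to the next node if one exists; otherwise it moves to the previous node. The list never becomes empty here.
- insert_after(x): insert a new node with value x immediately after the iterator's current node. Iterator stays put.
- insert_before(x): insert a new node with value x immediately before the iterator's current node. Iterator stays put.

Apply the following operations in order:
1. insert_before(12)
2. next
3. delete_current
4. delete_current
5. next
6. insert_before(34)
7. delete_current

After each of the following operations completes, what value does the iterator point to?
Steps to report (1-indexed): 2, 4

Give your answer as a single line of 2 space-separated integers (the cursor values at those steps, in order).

After 1 (insert_before(12)): list=[12, 4, 5, 7, 2, 6] cursor@4
After 2 (next): list=[12, 4, 5, 7, 2, 6] cursor@5
After 3 (delete_current): list=[12, 4, 7, 2, 6] cursor@7
After 4 (delete_current): list=[12, 4, 2, 6] cursor@2
After 5 (next): list=[12, 4, 2, 6] cursor@6
After 6 (insert_before(34)): list=[12, 4, 2, 34, 6] cursor@6
After 7 (delete_current): list=[12, 4, 2, 34] cursor@34

Answer: 5 2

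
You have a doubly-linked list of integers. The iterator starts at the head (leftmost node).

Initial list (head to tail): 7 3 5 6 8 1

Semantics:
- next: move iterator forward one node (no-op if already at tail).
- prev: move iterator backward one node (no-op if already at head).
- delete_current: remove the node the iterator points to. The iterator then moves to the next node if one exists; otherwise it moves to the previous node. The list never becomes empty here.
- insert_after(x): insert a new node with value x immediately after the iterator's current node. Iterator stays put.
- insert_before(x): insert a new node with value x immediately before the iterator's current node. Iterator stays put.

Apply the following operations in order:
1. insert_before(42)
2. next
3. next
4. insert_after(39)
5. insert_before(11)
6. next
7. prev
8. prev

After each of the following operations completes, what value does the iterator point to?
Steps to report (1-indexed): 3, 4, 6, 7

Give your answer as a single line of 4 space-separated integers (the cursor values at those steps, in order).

After 1 (insert_before(42)): list=[42, 7, 3, 5, 6, 8, 1] cursor@7
After 2 (next): list=[42, 7, 3, 5, 6, 8, 1] cursor@3
After 3 (next): list=[42, 7, 3, 5, 6, 8, 1] cursor@5
After 4 (insert_after(39)): list=[42, 7, 3, 5, 39, 6, 8, 1] cursor@5
After 5 (insert_before(11)): list=[42, 7, 3, 11, 5, 39, 6, 8, 1] cursor@5
After 6 (next): list=[42, 7, 3, 11, 5, 39, 6, 8, 1] cursor@39
After 7 (prev): list=[42, 7, 3, 11, 5, 39, 6, 8, 1] cursor@5
After 8 (prev): list=[42, 7, 3, 11, 5, 39, 6, 8, 1] cursor@11

Answer: 5 5 39 5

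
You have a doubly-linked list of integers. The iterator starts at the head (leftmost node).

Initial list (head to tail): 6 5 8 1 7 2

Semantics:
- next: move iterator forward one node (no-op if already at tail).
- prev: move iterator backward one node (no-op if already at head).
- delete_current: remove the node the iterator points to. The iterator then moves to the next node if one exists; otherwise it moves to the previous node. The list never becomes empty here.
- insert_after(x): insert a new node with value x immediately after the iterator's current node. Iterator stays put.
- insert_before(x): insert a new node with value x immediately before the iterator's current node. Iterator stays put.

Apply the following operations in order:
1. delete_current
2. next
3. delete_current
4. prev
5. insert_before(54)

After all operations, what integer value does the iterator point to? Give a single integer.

Answer: 5

Derivation:
After 1 (delete_current): list=[5, 8, 1, 7, 2] cursor@5
After 2 (next): list=[5, 8, 1, 7, 2] cursor@8
After 3 (delete_current): list=[5, 1, 7, 2] cursor@1
After 4 (prev): list=[5, 1, 7, 2] cursor@5
After 5 (insert_before(54)): list=[54, 5, 1, 7, 2] cursor@5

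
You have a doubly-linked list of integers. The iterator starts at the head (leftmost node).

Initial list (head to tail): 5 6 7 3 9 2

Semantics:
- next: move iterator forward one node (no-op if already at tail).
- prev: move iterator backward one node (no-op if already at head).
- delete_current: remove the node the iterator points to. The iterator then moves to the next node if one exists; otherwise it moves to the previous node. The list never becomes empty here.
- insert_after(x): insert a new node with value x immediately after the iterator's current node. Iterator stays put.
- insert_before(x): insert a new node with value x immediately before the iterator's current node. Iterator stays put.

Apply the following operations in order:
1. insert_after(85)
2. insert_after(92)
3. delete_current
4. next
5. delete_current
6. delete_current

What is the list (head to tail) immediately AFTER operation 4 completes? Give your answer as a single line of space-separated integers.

Answer: 92 85 6 7 3 9 2

Derivation:
After 1 (insert_after(85)): list=[5, 85, 6, 7, 3, 9, 2] cursor@5
After 2 (insert_after(92)): list=[5, 92, 85, 6, 7, 3, 9, 2] cursor@5
After 3 (delete_current): list=[92, 85, 6, 7, 3, 9, 2] cursor@92
After 4 (next): list=[92, 85, 6, 7, 3, 9, 2] cursor@85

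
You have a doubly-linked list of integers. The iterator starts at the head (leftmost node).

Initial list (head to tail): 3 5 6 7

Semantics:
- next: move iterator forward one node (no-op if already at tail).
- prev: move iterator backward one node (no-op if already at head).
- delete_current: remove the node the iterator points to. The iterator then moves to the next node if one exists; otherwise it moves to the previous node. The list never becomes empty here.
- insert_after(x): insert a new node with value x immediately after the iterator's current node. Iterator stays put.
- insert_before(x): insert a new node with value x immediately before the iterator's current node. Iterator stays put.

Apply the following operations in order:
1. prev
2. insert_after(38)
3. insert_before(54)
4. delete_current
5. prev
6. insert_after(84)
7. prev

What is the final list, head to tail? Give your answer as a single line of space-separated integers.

Answer: 54 84 38 5 6 7

Derivation:
After 1 (prev): list=[3, 5, 6, 7] cursor@3
After 2 (insert_after(38)): list=[3, 38, 5, 6, 7] cursor@3
After 3 (insert_before(54)): list=[54, 3, 38, 5, 6, 7] cursor@3
After 4 (delete_current): list=[54, 38, 5, 6, 7] cursor@38
After 5 (prev): list=[54, 38, 5, 6, 7] cursor@54
After 6 (insert_after(84)): list=[54, 84, 38, 5, 6, 7] cursor@54
After 7 (prev): list=[54, 84, 38, 5, 6, 7] cursor@54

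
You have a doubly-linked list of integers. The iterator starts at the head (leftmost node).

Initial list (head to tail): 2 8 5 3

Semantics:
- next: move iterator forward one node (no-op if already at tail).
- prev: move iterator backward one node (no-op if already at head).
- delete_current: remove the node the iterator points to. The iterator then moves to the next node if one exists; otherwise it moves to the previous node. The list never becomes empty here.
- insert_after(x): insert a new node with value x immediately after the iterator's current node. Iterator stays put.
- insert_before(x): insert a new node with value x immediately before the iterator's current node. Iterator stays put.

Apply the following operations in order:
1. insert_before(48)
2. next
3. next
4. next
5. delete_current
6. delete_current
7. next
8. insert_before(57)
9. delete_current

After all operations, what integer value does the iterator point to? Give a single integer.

After 1 (insert_before(48)): list=[48, 2, 8, 5, 3] cursor@2
After 2 (next): list=[48, 2, 8, 5, 3] cursor@8
After 3 (next): list=[48, 2, 8, 5, 3] cursor@5
After 4 (next): list=[48, 2, 8, 5, 3] cursor@3
After 5 (delete_current): list=[48, 2, 8, 5] cursor@5
After 6 (delete_current): list=[48, 2, 8] cursor@8
After 7 (next): list=[48, 2, 8] cursor@8
After 8 (insert_before(57)): list=[48, 2, 57, 8] cursor@8
After 9 (delete_current): list=[48, 2, 57] cursor@57

Answer: 57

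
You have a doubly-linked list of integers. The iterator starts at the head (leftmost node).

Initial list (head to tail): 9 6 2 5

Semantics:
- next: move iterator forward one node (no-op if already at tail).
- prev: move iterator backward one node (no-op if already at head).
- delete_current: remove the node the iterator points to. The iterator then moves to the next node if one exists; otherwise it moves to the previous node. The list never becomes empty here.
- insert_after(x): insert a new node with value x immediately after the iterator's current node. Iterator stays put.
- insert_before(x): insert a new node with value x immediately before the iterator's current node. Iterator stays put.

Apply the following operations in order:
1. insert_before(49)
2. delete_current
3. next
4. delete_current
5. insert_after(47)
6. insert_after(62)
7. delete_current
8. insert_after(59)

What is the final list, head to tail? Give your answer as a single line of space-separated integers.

Answer: 49 6 62 59 47

Derivation:
After 1 (insert_before(49)): list=[49, 9, 6, 2, 5] cursor@9
After 2 (delete_current): list=[49, 6, 2, 5] cursor@6
After 3 (next): list=[49, 6, 2, 5] cursor@2
After 4 (delete_current): list=[49, 6, 5] cursor@5
After 5 (insert_after(47)): list=[49, 6, 5, 47] cursor@5
After 6 (insert_after(62)): list=[49, 6, 5, 62, 47] cursor@5
After 7 (delete_current): list=[49, 6, 62, 47] cursor@62
After 8 (insert_after(59)): list=[49, 6, 62, 59, 47] cursor@62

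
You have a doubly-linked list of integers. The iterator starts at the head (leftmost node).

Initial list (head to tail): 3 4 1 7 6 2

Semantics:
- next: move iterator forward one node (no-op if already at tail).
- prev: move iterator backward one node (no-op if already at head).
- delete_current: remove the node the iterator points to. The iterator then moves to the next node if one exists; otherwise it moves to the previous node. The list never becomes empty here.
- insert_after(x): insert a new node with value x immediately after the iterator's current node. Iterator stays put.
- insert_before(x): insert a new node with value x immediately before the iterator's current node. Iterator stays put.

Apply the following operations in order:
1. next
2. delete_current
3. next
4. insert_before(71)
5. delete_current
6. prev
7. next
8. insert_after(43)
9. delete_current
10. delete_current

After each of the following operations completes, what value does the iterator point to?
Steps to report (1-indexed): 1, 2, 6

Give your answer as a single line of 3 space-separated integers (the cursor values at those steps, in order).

After 1 (next): list=[3, 4, 1, 7, 6, 2] cursor@4
After 2 (delete_current): list=[3, 1, 7, 6, 2] cursor@1
After 3 (next): list=[3, 1, 7, 6, 2] cursor@7
After 4 (insert_before(71)): list=[3, 1, 71, 7, 6, 2] cursor@7
After 5 (delete_current): list=[3, 1, 71, 6, 2] cursor@6
After 6 (prev): list=[3, 1, 71, 6, 2] cursor@71
After 7 (next): list=[3, 1, 71, 6, 2] cursor@6
After 8 (insert_after(43)): list=[3, 1, 71, 6, 43, 2] cursor@6
After 9 (delete_current): list=[3, 1, 71, 43, 2] cursor@43
After 10 (delete_current): list=[3, 1, 71, 2] cursor@2

Answer: 4 1 71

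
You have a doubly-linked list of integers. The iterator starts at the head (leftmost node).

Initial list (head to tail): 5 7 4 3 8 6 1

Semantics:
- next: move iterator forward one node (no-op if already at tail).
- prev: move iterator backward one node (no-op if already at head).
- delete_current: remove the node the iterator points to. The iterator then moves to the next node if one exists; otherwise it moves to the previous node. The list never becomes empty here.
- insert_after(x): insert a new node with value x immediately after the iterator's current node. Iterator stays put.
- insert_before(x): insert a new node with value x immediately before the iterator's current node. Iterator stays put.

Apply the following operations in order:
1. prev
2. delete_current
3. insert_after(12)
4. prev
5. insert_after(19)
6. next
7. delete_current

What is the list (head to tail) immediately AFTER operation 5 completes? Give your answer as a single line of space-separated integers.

After 1 (prev): list=[5, 7, 4, 3, 8, 6, 1] cursor@5
After 2 (delete_current): list=[7, 4, 3, 8, 6, 1] cursor@7
After 3 (insert_after(12)): list=[7, 12, 4, 3, 8, 6, 1] cursor@7
After 4 (prev): list=[7, 12, 4, 3, 8, 6, 1] cursor@7
After 5 (insert_after(19)): list=[7, 19, 12, 4, 3, 8, 6, 1] cursor@7

Answer: 7 19 12 4 3 8 6 1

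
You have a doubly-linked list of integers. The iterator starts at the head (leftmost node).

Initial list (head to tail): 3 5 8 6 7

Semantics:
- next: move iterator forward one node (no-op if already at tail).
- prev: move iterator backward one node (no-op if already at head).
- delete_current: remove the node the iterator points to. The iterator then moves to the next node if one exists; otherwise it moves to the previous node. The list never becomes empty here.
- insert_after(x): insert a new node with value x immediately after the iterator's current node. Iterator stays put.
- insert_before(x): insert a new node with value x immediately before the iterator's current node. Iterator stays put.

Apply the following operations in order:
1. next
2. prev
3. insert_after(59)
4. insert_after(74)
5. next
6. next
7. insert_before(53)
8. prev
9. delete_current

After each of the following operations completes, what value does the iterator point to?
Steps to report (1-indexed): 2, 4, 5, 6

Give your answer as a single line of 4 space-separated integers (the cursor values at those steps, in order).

Answer: 3 3 74 59

Derivation:
After 1 (next): list=[3, 5, 8, 6, 7] cursor@5
After 2 (prev): list=[3, 5, 8, 6, 7] cursor@3
After 3 (insert_after(59)): list=[3, 59, 5, 8, 6, 7] cursor@3
After 4 (insert_after(74)): list=[3, 74, 59, 5, 8, 6, 7] cursor@3
After 5 (next): list=[3, 74, 59, 5, 8, 6, 7] cursor@74
After 6 (next): list=[3, 74, 59, 5, 8, 6, 7] cursor@59
After 7 (insert_before(53)): list=[3, 74, 53, 59, 5, 8, 6, 7] cursor@59
After 8 (prev): list=[3, 74, 53, 59, 5, 8, 6, 7] cursor@53
After 9 (delete_current): list=[3, 74, 59, 5, 8, 6, 7] cursor@59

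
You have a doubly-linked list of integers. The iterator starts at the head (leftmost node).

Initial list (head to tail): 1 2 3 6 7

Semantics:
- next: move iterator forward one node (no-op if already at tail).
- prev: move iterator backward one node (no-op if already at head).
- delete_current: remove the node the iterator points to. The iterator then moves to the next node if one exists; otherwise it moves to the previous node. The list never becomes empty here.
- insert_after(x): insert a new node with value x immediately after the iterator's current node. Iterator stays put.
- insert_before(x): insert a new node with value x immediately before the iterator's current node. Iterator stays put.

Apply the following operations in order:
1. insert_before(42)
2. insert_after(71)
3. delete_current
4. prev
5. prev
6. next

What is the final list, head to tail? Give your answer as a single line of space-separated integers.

After 1 (insert_before(42)): list=[42, 1, 2, 3, 6, 7] cursor@1
After 2 (insert_after(71)): list=[42, 1, 71, 2, 3, 6, 7] cursor@1
After 3 (delete_current): list=[42, 71, 2, 3, 6, 7] cursor@71
After 4 (prev): list=[42, 71, 2, 3, 6, 7] cursor@42
After 5 (prev): list=[42, 71, 2, 3, 6, 7] cursor@42
After 6 (next): list=[42, 71, 2, 3, 6, 7] cursor@71

Answer: 42 71 2 3 6 7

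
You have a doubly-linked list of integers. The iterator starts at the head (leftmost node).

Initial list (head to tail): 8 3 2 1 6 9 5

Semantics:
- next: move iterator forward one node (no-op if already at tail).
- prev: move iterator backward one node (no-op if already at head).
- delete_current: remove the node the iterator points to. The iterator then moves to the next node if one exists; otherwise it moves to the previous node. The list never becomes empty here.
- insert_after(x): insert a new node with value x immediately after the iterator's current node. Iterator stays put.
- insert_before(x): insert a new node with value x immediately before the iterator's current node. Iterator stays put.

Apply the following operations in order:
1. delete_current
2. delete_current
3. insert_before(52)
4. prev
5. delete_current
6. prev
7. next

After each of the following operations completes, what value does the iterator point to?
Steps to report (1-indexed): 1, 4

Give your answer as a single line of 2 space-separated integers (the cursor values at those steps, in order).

Answer: 3 52

Derivation:
After 1 (delete_current): list=[3, 2, 1, 6, 9, 5] cursor@3
After 2 (delete_current): list=[2, 1, 6, 9, 5] cursor@2
After 3 (insert_before(52)): list=[52, 2, 1, 6, 9, 5] cursor@2
After 4 (prev): list=[52, 2, 1, 6, 9, 5] cursor@52
After 5 (delete_current): list=[2, 1, 6, 9, 5] cursor@2
After 6 (prev): list=[2, 1, 6, 9, 5] cursor@2
After 7 (next): list=[2, 1, 6, 9, 5] cursor@1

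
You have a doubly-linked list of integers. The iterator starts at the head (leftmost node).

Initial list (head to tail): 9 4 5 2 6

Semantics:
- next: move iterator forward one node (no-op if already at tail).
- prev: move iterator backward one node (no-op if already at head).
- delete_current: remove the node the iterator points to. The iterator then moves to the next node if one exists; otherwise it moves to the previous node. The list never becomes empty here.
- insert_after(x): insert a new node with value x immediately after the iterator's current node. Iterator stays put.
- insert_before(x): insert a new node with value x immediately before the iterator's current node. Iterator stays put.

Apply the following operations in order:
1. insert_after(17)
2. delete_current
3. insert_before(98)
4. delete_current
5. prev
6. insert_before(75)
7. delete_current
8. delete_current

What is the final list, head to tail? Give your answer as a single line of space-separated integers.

After 1 (insert_after(17)): list=[9, 17, 4, 5, 2, 6] cursor@9
After 2 (delete_current): list=[17, 4, 5, 2, 6] cursor@17
After 3 (insert_before(98)): list=[98, 17, 4, 5, 2, 6] cursor@17
After 4 (delete_current): list=[98, 4, 5, 2, 6] cursor@4
After 5 (prev): list=[98, 4, 5, 2, 6] cursor@98
After 6 (insert_before(75)): list=[75, 98, 4, 5, 2, 6] cursor@98
After 7 (delete_current): list=[75, 4, 5, 2, 6] cursor@4
After 8 (delete_current): list=[75, 5, 2, 6] cursor@5

Answer: 75 5 2 6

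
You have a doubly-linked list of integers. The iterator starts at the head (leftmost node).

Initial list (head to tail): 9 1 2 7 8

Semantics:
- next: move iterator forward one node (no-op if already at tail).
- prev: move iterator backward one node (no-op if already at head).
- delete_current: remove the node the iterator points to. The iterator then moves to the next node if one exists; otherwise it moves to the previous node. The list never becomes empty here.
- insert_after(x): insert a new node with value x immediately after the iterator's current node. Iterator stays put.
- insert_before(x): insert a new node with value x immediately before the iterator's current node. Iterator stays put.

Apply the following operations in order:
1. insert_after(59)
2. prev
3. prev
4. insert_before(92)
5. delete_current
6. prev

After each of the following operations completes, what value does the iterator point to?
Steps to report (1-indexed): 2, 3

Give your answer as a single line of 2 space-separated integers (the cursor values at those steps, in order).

Answer: 9 9

Derivation:
After 1 (insert_after(59)): list=[9, 59, 1, 2, 7, 8] cursor@9
After 2 (prev): list=[9, 59, 1, 2, 7, 8] cursor@9
After 3 (prev): list=[9, 59, 1, 2, 7, 8] cursor@9
After 4 (insert_before(92)): list=[92, 9, 59, 1, 2, 7, 8] cursor@9
After 5 (delete_current): list=[92, 59, 1, 2, 7, 8] cursor@59
After 6 (prev): list=[92, 59, 1, 2, 7, 8] cursor@92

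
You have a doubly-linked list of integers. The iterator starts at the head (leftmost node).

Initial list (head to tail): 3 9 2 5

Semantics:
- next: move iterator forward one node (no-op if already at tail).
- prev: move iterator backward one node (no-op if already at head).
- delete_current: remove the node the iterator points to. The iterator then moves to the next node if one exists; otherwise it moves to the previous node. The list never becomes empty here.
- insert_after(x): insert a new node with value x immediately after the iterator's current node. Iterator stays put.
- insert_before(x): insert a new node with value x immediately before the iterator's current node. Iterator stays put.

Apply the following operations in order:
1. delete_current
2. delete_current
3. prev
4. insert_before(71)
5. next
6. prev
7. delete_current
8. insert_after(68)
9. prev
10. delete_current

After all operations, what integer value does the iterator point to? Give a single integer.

Answer: 5

Derivation:
After 1 (delete_current): list=[9, 2, 5] cursor@9
After 2 (delete_current): list=[2, 5] cursor@2
After 3 (prev): list=[2, 5] cursor@2
After 4 (insert_before(71)): list=[71, 2, 5] cursor@2
After 5 (next): list=[71, 2, 5] cursor@5
After 6 (prev): list=[71, 2, 5] cursor@2
After 7 (delete_current): list=[71, 5] cursor@5
After 8 (insert_after(68)): list=[71, 5, 68] cursor@5
After 9 (prev): list=[71, 5, 68] cursor@71
After 10 (delete_current): list=[5, 68] cursor@5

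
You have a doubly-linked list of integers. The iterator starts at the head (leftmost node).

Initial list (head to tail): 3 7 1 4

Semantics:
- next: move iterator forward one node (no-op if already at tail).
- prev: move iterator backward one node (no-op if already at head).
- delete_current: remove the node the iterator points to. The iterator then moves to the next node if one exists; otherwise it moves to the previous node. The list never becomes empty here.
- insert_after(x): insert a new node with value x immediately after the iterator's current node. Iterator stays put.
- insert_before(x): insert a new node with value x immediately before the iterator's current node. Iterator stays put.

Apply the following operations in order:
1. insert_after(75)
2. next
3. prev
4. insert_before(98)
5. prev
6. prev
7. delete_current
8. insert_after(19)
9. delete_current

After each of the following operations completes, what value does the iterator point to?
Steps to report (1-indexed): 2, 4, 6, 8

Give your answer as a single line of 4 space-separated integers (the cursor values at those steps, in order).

After 1 (insert_after(75)): list=[3, 75, 7, 1, 4] cursor@3
After 2 (next): list=[3, 75, 7, 1, 4] cursor@75
After 3 (prev): list=[3, 75, 7, 1, 4] cursor@3
After 4 (insert_before(98)): list=[98, 3, 75, 7, 1, 4] cursor@3
After 5 (prev): list=[98, 3, 75, 7, 1, 4] cursor@98
After 6 (prev): list=[98, 3, 75, 7, 1, 4] cursor@98
After 7 (delete_current): list=[3, 75, 7, 1, 4] cursor@3
After 8 (insert_after(19)): list=[3, 19, 75, 7, 1, 4] cursor@3
After 9 (delete_current): list=[19, 75, 7, 1, 4] cursor@19

Answer: 75 3 98 3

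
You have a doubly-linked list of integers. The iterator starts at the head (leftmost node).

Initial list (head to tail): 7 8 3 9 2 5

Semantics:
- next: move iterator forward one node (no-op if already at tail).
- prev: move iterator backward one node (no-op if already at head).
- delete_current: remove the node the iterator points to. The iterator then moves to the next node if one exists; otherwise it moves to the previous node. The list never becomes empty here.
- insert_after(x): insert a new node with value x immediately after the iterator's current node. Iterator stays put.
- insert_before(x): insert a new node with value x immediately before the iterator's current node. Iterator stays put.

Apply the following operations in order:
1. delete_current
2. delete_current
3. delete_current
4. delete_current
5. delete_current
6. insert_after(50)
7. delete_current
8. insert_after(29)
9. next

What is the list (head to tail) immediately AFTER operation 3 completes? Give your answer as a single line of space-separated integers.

Answer: 9 2 5

Derivation:
After 1 (delete_current): list=[8, 3, 9, 2, 5] cursor@8
After 2 (delete_current): list=[3, 9, 2, 5] cursor@3
After 3 (delete_current): list=[9, 2, 5] cursor@9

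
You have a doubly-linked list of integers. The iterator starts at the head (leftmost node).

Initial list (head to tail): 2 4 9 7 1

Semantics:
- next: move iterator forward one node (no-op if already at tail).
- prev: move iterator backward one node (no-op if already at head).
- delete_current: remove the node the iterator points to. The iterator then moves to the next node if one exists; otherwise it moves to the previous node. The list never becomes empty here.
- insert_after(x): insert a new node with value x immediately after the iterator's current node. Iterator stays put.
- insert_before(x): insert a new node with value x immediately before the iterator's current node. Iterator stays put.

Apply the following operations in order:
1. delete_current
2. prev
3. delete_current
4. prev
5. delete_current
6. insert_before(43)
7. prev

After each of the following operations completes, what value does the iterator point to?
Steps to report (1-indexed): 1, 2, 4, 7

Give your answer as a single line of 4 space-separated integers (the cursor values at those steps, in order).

Answer: 4 4 9 43

Derivation:
After 1 (delete_current): list=[4, 9, 7, 1] cursor@4
After 2 (prev): list=[4, 9, 7, 1] cursor@4
After 3 (delete_current): list=[9, 7, 1] cursor@9
After 4 (prev): list=[9, 7, 1] cursor@9
After 5 (delete_current): list=[7, 1] cursor@7
After 6 (insert_before(43)): list=[43, 7, 1] cursor@7
After 7 (prev): list=[43, 7, 1] cursor@43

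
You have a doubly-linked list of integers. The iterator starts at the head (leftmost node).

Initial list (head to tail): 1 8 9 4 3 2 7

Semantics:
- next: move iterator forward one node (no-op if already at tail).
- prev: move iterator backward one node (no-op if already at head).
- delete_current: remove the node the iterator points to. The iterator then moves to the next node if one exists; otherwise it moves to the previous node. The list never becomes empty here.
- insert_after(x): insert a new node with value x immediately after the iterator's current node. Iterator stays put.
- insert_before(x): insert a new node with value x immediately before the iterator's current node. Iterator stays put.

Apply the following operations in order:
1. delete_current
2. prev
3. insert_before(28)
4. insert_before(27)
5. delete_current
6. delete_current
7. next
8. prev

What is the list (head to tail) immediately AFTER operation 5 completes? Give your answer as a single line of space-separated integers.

Answer: 28 27 9 4 3 2 7

Derivation:
After 1 (delete_current): list=[8, 9, 4, 3, 2, 7] cursor@8
After 2 (prev): list=[8, 9, 4, 3, 2, 7] cursor@8
After 3 (insert_before(28)): list=[28, 8, 9, 4, 3, 2, 7] cursor@8
After 4 (insert_before(27)): list=[28, 27, 8, 9, 4, 3, 2, 7] cursor@8
After 5 (delete_current): list=[28, 27, 9, 4, 3, 2, 7] cursor@9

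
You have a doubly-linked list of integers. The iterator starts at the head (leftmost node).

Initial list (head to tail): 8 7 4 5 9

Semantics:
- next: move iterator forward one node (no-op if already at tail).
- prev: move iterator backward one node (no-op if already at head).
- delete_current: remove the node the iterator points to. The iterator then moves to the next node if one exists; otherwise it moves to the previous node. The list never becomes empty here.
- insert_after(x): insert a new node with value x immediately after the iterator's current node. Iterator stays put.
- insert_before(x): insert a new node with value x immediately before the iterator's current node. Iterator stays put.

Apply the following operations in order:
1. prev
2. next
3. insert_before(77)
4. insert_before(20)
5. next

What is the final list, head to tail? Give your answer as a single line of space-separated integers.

Answer: 8 77 20 7 4 5 9

Derivation:
After 1 (prev): list=[8, 7, 4, 5, 9] cursor@8
After 2 (next): list=[8, 7, 4, 5, 9] cursor@7
After 3 (insert_before(77)): list=[8, 77, 7, 4, 5, 9] cursor@7
After 4 (insert_before(20)): list=[8, 77, 20, 7, 4, 5, 9] cursor@7
After 5 (next): list=[8, 77, 20, 7, 4, 5, 9] cursor@4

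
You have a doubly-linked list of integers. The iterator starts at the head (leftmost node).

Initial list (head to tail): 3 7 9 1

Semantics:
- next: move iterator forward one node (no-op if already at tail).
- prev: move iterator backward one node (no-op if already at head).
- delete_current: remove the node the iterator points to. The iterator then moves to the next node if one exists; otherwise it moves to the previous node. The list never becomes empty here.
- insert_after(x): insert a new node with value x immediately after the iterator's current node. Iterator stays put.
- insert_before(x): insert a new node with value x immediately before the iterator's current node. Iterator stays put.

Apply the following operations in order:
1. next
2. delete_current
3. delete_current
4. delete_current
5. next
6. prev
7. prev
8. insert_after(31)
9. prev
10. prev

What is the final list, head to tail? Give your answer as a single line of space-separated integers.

Answer: 3 31

Derivation:
After 1 (next): list=[3, 7, 9, 1] cursor@7
After 2 (delete_current): list=[3, 9, 1] cursor@9
After 3 (delete_current): list=[3, 1] cursor@1
After 4 (delete_current): list=[3] cursor@3
After 5 (next): list=[3] cursor@3
After 6 (prev): list=[3] cursor@3
After 7 (prev): list=[3] cursor@3
After 8 (insert_after(31)): list=[3, 31] cursor@3
After 9 (prev): list=[3, 31] cursor@3
After 10 (prev): list=[3, 31] cursor@3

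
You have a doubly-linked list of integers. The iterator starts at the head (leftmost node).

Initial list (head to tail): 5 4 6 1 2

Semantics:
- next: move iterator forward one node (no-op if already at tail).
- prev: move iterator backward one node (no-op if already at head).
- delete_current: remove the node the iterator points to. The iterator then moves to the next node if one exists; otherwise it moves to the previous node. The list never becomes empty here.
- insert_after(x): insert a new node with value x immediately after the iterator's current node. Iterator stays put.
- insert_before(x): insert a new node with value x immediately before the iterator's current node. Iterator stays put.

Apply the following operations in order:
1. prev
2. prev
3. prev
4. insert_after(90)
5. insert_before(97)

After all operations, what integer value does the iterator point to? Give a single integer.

After 1 (prev): list=[5, 4, 6, 1, 2] cursor@5
After 2 (prev): list=[5, 4, 6, 1, 2] cursor@5
After 3 (prev): list=[5, 4, 6, 1, 2] cursor@5
After 4 (insert_after(90)): list=[5, 90, 4, 6, 1, 2] cursor@5
After 5 (insert_before(97)): list=[97, 5, 90, 4, 6, 1, 2] cursor@5

Answer: 5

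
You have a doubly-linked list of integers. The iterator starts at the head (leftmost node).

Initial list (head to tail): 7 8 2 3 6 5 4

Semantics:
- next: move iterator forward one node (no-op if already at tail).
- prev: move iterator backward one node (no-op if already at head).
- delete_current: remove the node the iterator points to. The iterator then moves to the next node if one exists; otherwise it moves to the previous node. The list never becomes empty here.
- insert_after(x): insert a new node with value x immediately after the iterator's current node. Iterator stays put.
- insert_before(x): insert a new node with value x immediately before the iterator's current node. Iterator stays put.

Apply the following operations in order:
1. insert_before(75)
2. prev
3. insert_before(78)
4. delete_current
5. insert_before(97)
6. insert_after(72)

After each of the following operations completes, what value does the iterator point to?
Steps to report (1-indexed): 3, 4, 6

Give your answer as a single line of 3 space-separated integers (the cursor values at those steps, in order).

After 1 (insert_before(75)): list=[75, 7, 8, 2, 3, 6, 5, 4] cursor@7
After 2 (prev): list=[75, 7, 8, 2, 3, 6, 5, 4] cursor@75
After 3 (insert_before(78)): list=[78, 75, 7, 8, 2, 3, 6, 5, 4] cursor@75
After 4 (delete_current): list=[78, 7, 8, 2, 3, 6, 5, 4] cursor@7
After 5 (insert_before(97)): list=[78, 97, 7, 8, 2, 3, 6, 5, 4] cursor@7
After 6 (insert_after(72)): list=[78, 97, 7, 72, 8, 2, 3, 6, 5, 4] cursor@7

Answer: 75 7 7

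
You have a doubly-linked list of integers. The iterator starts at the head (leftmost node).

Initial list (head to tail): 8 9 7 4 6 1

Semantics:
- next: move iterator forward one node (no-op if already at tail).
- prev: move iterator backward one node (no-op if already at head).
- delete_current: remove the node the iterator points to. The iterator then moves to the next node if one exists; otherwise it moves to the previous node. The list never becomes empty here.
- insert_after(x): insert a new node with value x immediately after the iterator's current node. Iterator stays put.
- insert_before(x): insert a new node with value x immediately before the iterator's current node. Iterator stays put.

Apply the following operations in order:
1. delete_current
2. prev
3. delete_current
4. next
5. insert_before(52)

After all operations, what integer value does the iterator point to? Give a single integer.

Answer: 4

Derivation:
After 1 (delete_current): list=[9, 7, 4, 6, 1] cursor@9
After 2 (prev): list=[9, 7, 4, 6, 1] cursor@9
After 3 (delete_current): list=[7, 4, 6, 1] cursor@7
After 4 (next): list=[7, 4, 6, 1] cursor@4
After 5 (insert_before(52)): list=[7, 52, 4, 6, 1] cursor@4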